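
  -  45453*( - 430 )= 19544790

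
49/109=49/109 = 0.45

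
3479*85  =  295715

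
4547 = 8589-4042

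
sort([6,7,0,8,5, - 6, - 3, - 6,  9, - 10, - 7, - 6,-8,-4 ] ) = [ - 10, - 8, - 7, - 6,-6, - 6, -4, -3, 0,5, 6, 7,8,9 ]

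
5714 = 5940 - 226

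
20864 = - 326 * ( - 64 )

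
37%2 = 1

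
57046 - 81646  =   - 24600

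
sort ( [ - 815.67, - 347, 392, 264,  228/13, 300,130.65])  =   [  -  815.67, - 347, 228/13, 130.65,  264, 300, 392] 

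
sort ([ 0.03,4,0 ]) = [ 0,0.03,  4 ]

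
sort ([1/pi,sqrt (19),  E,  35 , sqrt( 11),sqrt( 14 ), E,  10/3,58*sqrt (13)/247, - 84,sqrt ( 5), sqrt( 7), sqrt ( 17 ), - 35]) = [ - 84,- 35 , 1/pi, 58*sqrt( 13) /247, sqrt( 5), sqrt ( 7) , E, E, sqrt( 11 ), 10/3, sqrt ( 14), sqrt( 17), sqrt(19), 35]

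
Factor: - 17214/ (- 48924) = 19/54 = 2^ (-1 ) * 3^( -3 )*19^1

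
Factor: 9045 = 3^3*5^1*67^1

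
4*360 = 1440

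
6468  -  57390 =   -  50922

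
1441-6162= -4721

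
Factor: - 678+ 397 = -281^1 = -  281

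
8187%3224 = 1739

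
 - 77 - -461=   384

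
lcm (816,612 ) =2448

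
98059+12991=111050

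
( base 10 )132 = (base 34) 3U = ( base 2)10000100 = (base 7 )246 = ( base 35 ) 3R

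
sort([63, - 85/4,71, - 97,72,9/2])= [ - 97,  -  85/4, 9/2, 63,71,72]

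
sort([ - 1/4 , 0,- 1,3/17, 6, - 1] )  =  [  -  1, - 1, - 1/4 , 0,3/17 , 6 ] 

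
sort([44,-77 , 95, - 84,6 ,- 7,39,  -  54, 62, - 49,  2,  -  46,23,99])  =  [ - 84,-77,-54,  -  49,- 46,  -  7, 2 , 6,23, 39, 44,62,95,  99 ] 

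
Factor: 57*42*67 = 2^1 *3^2*7^1*19^1*67^1 = 160398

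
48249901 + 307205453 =355455354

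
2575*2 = 5150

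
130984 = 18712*7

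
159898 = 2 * 79949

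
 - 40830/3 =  - 13610= - 13610.00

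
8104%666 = 112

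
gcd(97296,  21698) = 2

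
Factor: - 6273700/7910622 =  - 2^1*3^( - 5 )*5^2*41^ ( - 1)*43^1  *  397^( - 1 )*1459^1 = - 3136850/3955311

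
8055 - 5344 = 2711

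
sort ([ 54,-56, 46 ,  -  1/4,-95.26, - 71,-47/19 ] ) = [-95.26, - 71,  -  56,-47/19, - 1/4 , 46, 54]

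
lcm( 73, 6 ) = 438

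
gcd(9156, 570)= 6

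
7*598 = 4186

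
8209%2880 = 2449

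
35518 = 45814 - 10296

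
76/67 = 76/67 = 1.13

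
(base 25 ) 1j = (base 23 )1L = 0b101100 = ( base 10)44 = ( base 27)1H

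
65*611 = 39715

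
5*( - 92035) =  - 460175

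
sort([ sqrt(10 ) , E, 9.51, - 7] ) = [ - 7, E, sqrt( 10 ),9.51]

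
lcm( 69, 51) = 1173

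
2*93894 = 187788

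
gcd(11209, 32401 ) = 1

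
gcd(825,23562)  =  33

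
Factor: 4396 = 2^2*7^1*157^1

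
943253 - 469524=473729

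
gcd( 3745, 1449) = 7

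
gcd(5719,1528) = 1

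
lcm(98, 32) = 1568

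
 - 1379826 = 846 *(- 1631)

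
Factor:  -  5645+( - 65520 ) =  - 5^1*43^1*331^1 = - 71165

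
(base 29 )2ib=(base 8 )4247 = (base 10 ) 2215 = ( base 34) 1V5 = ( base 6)14131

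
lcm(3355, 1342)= 6710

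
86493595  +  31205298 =117698893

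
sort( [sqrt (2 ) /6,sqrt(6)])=[ sqrt (2)/6, sqrt( 6 )]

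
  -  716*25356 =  - 18154896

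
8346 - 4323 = 4023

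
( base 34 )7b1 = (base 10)8467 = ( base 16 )2113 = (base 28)amb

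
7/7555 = 7/7555 = 0.00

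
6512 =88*74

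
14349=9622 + 4727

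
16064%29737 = 16064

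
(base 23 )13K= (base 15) 2b3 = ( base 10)618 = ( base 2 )1001101010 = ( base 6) 2510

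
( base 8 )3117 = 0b11001001111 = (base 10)1615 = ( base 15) 72A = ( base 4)121033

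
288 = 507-219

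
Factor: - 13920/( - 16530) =2^4 * 19^( - 1 ) = 16/19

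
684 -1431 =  - 747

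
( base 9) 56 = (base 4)303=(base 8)63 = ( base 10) 51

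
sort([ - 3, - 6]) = [-6,  -  3]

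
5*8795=43975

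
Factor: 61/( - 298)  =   - 2^( - 1) *61^1*149^( - 1) 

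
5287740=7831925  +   - 2544185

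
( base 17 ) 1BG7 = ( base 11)6320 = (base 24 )ecj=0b10000010110011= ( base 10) 8371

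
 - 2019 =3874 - 5893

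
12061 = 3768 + 8293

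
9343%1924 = 1647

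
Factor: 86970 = 2^1*3^1*5^1 * 13^1*223^1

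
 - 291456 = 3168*(-92)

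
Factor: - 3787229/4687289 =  - 401^( - 1) * 11689^ ( - 1)*3787229^1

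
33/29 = 1 + 4/29 = 1.14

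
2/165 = 2/165 = 0.01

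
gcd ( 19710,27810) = 270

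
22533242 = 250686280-228153038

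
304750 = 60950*5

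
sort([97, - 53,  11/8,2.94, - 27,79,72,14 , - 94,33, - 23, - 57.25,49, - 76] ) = [ - 94, - 76, - 57.25, - 53, - 27, - 23,11/8,2.94,14,33,49, 72,79,  97]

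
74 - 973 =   -  899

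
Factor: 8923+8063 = 2^1*3^1*19^1*149^1 = 16986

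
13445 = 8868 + 4577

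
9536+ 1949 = 11485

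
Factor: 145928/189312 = 37/48 = 2^ ( - 4 ) * 3^( - 1)*37^1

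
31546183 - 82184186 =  - 50638003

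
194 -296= -102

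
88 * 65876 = 5797088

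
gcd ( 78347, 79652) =1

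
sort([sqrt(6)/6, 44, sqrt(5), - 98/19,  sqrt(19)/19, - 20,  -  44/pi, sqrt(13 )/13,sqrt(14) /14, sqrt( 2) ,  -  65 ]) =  [ - 65, - 20, - 44/pi,-98/19 , sqrt(19 )/19, sqrt(14 ) /14,  sqrt(13) /13, sqrt( 6) /6, sqrt(2 ),sqrt(5 ), 44]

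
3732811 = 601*6211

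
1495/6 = 249 + 1/6 = 249.17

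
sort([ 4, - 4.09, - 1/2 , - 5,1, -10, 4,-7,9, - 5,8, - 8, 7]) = [ - 10, - 8, - 7, - 5, - 5, - 4.09, - 1/2  ,  1, 4,4,7,8,  9 ]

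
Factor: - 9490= - 2^1 * 5^1 * 13^1 *73^1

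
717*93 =66681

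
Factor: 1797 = 3^1*599^1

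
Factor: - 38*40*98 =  - 2^5*5^1*7^2*19^1 = - 148960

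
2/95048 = 1/47524 =0.00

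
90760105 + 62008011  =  152768116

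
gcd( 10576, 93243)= 1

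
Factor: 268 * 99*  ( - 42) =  - 1114344 = -2^3  *  3^3*7^1 * 11^1*67^1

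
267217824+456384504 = 723602328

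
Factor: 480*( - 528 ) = -2^9*3^2* 5^1*11^1  =  -253440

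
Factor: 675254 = 2^1*337627^1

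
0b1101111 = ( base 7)216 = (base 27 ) 43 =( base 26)47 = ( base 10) 111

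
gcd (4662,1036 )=518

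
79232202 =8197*9666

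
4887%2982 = 1905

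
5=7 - 2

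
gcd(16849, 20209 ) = 7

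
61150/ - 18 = - 3398 + 7/9 =- 3397.22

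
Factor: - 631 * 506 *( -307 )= 2^1 * 11^1*23^1*307^1*631^1 = 98020802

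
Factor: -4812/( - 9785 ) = 2^2*3^1*5^( - 1 )*19^(-1)* 103^( -1) *401^1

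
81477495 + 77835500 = 159312995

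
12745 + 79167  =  91912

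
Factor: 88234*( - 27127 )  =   - 2393523718 = -2^1 * 157^1* 281^1*27127^1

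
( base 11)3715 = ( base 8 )11370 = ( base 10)4856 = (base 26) 74k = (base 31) 51k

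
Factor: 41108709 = 3^1*73^1*187711^1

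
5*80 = 400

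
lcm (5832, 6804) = 40824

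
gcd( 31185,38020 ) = 5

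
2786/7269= 2786/7269 = 0.38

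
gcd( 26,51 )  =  1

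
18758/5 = 18758/5 = 3751.60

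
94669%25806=17251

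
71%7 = 1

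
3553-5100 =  - 1547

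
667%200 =67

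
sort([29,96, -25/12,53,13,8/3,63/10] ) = [ -25/12,8/3,63/10, 13, 29,53,96]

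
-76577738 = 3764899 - 80342637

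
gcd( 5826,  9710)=1942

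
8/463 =8/463= 0.02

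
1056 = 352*3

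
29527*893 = 26367611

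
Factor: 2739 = 3^1  *11^1*83^1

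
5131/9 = 570 + 1/9 = 570.11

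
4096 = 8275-4179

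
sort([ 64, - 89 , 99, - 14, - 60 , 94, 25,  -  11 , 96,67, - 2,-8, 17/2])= [ - 89, - 60, - 14, - 11, - 8, - 2, 17/2, 25, 64,67,94, 96, 99]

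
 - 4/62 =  - 2/31 = -0.06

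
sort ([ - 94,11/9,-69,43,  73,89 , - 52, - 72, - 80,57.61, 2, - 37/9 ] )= [ - 94, - 80, - 72,  -  69,-52, - 37/9,11/9,2,43,57.61 , 73,89]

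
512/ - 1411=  - 1 + 899/1411=- 0.36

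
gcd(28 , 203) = 7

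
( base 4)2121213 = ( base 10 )9831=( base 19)1848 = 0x2667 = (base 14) 3823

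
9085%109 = 38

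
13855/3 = 13855/3 = 4618.33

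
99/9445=99/9445 =0.01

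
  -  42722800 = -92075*464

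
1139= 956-- 183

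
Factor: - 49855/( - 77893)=5^1*13^2*59^1 * 77893^( - 1)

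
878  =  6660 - 5782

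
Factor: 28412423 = 13^1*17^1*128563^1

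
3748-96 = 3652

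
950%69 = 53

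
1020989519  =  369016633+651972886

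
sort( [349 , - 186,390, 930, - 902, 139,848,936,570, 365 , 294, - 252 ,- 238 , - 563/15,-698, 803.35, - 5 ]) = [ - 902, - 698, - 252,-238, - 186, - 563/15, - 5, 139,294, 349, 365,390,570, 803.35, 848 , 930 , 936]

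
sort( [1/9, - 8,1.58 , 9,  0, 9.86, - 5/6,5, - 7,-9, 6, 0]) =[ - 9, - 8, - 7,- 5/6, 0,0, 1/9, 1.58, 5, 6, 9,9.86]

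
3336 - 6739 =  - 3403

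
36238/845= 36238/845  =  42.89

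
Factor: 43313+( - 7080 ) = 19^1*1907^1 = 36233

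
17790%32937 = 17790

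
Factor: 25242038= 2^1*1951^1*6469^1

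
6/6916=3/3458 = 0.00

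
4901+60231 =65132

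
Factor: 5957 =7^1*23^1*37^1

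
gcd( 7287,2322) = 3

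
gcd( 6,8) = 2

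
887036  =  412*2153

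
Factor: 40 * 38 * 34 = 51680 = 2^5*5^1*17^1*19^1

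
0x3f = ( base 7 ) 120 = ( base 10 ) 63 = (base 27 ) 29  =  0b111111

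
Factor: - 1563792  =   - 2^4 * 3^1*32579^1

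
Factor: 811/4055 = 1/5  =  5^( - 1 )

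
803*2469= 1982607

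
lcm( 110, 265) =5830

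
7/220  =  7/220 = 0.03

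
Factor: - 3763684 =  - 2^2 * 940921^1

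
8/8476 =2/2119= 0.00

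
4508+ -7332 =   -  2824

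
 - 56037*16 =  - 896592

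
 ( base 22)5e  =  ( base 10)124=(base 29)48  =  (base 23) 59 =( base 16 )7C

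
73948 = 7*10564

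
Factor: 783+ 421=1204 = 2^2*7^1*43^1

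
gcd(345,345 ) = 345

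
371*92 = 34132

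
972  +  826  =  1798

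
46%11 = 2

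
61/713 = 61/713 = 0.09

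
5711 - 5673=38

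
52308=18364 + 33944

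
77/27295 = 77/27295 = 0.00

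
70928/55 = 6448/5 = 1289.60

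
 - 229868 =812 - 230680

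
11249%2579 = 933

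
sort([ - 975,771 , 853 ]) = [ - 975,771,853]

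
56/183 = 56/183 = 0.31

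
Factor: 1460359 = 19^1*101^1*761^1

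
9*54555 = 490995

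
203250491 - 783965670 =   -  580715179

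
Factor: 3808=2^5*7^1*17^1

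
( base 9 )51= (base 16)2e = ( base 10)46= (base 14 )34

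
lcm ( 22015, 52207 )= 1827245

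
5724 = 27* 212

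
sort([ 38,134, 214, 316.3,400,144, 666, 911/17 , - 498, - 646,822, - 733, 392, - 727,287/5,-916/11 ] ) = [ - 733, - 727, - 646,  -  498, - 916/11,38,911/17,287/5,134,144,214,316.3, 392,  400,666, 822 ]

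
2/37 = 2/37 = 0.05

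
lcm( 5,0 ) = 0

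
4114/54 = 76 + 5/27 = 76.19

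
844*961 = 811084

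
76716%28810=19096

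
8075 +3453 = 11528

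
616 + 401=1017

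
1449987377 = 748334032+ 701653345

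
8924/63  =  8924/63=141.65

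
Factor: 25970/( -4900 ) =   -  2^( - 1)*5^( -1 )*53^1 = -53/10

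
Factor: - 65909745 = -3^2*5^1 *11^1*47^1 * 2833^1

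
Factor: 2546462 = 2^1*1273231^1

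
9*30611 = 275499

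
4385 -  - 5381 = 9766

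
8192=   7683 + 509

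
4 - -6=10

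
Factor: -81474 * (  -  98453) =2^1*  3^1 *37^1 * 367^1* 98453^1 =8021359722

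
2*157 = 314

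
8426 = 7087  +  1339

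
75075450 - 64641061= 10434389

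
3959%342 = 197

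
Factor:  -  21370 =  -2^1*5^1*2137^1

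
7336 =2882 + 4454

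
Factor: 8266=2^1*4133^1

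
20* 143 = 2860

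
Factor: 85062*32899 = 2798454738 = 2^1 * 3^1  *  167^1*197^1 * 14177^1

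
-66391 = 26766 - 93157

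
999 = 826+173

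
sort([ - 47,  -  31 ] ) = [ - 47, - 31 ] 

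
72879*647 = 47152713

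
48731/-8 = -48731/8  =  -6091.38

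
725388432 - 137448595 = 587939837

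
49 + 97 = 146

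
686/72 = 343/36= 9.53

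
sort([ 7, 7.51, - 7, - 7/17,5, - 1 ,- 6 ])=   [ - 7, - 6,-1,  -  7/17,5, 7,7.51 ]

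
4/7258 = 2/3629=0.00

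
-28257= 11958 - 40215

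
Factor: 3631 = 3631^1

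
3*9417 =28251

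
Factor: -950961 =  -3^1  *11^1*28817^1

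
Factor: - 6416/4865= - 2^4*5^(  -  1 ) *7^( - 1 )*139^(-1 )*401^1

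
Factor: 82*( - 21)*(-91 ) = 156702 = 2^1*3^1*7^2*13^1* 41^1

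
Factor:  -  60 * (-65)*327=2^2 * 3^2*5^2 * 13^1 * 109^1 = 1275300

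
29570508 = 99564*297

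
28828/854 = 33 + 323/427 = 33.76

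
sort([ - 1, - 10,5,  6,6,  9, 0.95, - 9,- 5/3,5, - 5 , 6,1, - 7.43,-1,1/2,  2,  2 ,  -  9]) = [-10, - 9, - 9, - 7.43,- 5, - 5/3, - 1, - 1,1/2,0.95,1, 2, 2,5, 5, 6,6,6,9] 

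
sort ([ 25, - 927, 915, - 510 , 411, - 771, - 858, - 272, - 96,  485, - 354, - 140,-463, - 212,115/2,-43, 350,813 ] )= [ - 927 , - 858, - 771, - 510, - 463,-354 , - 272,-212, - 140 ,  -  96,-43,25, 115/2, 350,411,485, 813, 915]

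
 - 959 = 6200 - 7159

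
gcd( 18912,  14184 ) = 4728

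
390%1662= 390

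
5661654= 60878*93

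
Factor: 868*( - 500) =- 2^4*5^3*7^1*31^1 = -  434000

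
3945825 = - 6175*( - 639)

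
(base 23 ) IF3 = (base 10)9870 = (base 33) 923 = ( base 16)268e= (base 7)40530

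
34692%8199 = 1896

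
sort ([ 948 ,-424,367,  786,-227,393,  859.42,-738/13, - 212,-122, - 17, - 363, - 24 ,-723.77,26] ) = [ - 723.77, - 424 ,-363,-227, - 212,-122, - 738/13,- 24,- 17 , 26, 367,393, 786,859.42,948]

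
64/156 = 16/39 = 0.41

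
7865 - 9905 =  - 2040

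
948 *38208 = 36221184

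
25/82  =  25/82 = 0.30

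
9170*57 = 522690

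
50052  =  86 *582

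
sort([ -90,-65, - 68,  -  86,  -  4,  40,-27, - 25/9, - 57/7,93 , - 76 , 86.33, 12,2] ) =[ - 90 ,- 86,  -  76, - 68, - 65, - 27, - 57/7,- 4, - 25/9 , 2, 12, 40, 86.33,93 ]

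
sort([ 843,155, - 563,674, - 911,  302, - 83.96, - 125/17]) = [ - 911, - 563, - 83.96, - 125/17,155, 302,674 , 843 ]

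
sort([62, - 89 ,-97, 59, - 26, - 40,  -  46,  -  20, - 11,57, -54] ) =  [ - 97, - 89, - 54, - 46, - 40,-26, - 20, -11, 57,59,62] 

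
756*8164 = 6171984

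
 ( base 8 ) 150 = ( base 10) 104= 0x68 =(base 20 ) 54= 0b1101000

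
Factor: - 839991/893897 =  -3^1*211^1 * 1327^1*893897^( - 1 ) 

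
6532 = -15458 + 21990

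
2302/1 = 2302 = 2302.00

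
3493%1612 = 269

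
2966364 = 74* 40086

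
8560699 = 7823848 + 736851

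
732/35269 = 732/35269=0.02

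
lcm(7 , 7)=7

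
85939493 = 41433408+44506085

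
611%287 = 37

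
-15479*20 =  - 309580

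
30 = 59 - 29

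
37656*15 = 564840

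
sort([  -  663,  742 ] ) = [ - 663, 742 ] 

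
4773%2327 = 119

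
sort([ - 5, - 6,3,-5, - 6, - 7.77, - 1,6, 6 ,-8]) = [-8,-7.77  , - 6, - 6, - 5, - 5,  -  1,3,  6,6 ]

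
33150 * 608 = 20155200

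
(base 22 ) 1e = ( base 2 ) 100100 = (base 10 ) 36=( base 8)44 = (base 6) 100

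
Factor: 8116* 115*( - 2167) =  - 2022547780 = - 2^2*5^1 * 11^1 *23^1*197^1 * 2029^1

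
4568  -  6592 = -2024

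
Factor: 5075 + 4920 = 5^1*1999^1 = 9995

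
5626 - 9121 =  - 3495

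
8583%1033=319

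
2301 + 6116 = 8417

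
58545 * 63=3688335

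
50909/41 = 1241 + 28/41=1241.68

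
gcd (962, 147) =1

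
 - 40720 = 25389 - 66109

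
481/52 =37/4=9.25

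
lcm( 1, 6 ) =6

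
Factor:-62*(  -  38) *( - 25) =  - 58900 =- 2^2*5^2*19^1*31^1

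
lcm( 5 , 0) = 0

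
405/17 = 405/17 = 23.82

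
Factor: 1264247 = 199^1 * 6353^1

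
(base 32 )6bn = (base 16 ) 1977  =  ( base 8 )14567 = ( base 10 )6519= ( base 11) 4997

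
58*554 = 32132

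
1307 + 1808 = 3115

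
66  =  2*33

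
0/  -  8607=0/1 = - 0.00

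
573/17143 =573/17143 = 0.03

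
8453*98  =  828394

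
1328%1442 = 1328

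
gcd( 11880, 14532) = 12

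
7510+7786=15296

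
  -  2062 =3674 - 5736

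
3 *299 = 897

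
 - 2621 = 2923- 5544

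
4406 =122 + 4284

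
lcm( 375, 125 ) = 375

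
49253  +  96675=145928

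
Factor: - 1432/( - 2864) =1/2 = 2^( - 1)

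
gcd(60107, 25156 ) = 1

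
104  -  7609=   -  7505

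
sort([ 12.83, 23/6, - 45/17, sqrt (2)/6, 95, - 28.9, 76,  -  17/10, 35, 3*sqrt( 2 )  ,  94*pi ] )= [ - 28.9, - 45/17,-17/10,sqrt(2) /6,  23/6, 3*sqrt( 2 ),12.83, 35,76,95,  94*pi] 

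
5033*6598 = 33207734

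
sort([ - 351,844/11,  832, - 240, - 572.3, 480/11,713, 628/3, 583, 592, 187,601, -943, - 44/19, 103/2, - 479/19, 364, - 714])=[ - 943, -714, - 572.3, - 351, - 240, - 479/19, - 44/19, 480/11,103/2, 844/11,  187, 628/3, 364, 583, 592, 601, 713, 832]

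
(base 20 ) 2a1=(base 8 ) 1751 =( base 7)2630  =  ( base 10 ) 1001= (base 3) 1101002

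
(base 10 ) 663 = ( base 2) 1010010111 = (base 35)IX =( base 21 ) 1AC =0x297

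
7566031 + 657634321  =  665200352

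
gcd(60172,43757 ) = 49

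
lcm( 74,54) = 1998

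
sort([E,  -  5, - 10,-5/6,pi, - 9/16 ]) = [ - 10, - 5, - 5/6, - 9/16, E,pi]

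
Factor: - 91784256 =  - 2^6*3^1 * 71^1 * 6733^1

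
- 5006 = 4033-9039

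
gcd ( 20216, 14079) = 361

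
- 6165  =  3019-9184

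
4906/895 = 4906/895 = 5.48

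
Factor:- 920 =  -  2^3*5^1*23^1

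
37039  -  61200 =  - 24161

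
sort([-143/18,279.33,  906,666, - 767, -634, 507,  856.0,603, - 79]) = [ - 767,-634,- 79 ,  -  143/18,279.33,507, 603, 666,856.0 , 906 ]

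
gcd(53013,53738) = 1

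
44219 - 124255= - 80036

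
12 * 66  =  792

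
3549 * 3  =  10647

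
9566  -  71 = 9495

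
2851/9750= 2851/9750= 0.29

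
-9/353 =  - 9/353 = -0.03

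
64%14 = 8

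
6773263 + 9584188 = 16357451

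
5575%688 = 71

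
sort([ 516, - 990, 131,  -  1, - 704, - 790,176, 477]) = [ - 990, - 790, - 704 , - 1, 131, 176, 477, 516 ] 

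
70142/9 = 70142/9 = 7793.56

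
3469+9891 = 13360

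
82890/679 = 122 + 52/679 = 122.08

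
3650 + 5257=8907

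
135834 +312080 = 447914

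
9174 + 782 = 9956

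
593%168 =89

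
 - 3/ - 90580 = 3/90580 = 0.00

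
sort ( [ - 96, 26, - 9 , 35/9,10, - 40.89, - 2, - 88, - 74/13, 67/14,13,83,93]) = [ - 96, - 88,-40.89 ,-9,-74/13 ,  -  2,  35/9, 67/14, 10,13, 26,83,93] 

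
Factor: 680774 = 2^1*340387^1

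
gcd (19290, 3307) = 1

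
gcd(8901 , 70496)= 1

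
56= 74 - 18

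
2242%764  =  714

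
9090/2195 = 1818/439 = 4.14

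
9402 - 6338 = 3064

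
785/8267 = 785/8267 = 0.09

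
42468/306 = 7078/51 = 138.78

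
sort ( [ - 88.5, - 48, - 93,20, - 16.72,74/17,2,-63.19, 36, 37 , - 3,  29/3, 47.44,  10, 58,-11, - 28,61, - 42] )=[ - 93, - 88.5, - 63.19, - 48,-42, - 28, - 16.72, -11, - 3, 2,74/17,29/3,10, 20,36,37,47.44,58,61]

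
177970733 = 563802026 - 385831293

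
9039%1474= 195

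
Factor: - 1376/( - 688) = 2^1 = 2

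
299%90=29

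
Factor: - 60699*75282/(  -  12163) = 2^1*  3^2*12163^( - 1)*12547^1*20233^1 = 4569542118/12163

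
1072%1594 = 1072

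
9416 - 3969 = 5447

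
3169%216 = 145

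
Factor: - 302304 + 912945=610641  =  3^2*19^1  *3571^1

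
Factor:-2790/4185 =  - 2/3 = -2^1*3^( - 1)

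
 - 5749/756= - 8+299/756 = - 7.60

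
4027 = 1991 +2036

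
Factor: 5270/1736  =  85/28 = 2^ (-2) *5^1 * 7^(-1) * 17^1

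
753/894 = 251/298 = 0.84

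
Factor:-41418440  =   - 2^3*5^1*7^1*53^1 * 2791^1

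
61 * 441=26901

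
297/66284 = 297/66284 = 0.00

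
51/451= 51/451 = 0.11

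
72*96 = 6912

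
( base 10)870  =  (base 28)132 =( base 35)ou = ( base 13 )51c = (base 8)1546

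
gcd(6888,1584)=24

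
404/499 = 404/499 = 0.81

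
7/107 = 7/107  =  0.07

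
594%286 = 22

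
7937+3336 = 11273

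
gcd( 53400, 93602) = 2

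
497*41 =20377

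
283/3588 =283/3588= 0.08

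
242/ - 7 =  - 35 + 3/7 = -34.57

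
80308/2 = 40154=40154.00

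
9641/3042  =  9641/3042= 3.17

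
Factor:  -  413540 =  - 2^2 * 5^1*23^1*29^1 * 31^1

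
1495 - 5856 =-4361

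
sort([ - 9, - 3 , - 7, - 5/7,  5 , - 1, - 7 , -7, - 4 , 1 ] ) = [ - 9, - 7, - 7,-7 , - 4,- 3, -1, - 5/7, 1,5]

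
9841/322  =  9841/322 = 30.56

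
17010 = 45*378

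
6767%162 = 125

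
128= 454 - 326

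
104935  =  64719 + 40216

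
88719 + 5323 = 94042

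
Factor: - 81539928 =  - 2^3*3^2 *1132499^1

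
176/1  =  176 = 176.00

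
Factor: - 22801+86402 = 63601^1 = 63601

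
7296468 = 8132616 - 836148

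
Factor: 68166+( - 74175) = -6009 = -  3^1*2003^1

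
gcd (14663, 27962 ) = 341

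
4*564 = 2256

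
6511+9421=15932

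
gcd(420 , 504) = 84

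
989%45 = 44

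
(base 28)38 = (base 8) 134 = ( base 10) 92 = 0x5C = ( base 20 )4C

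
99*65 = 6435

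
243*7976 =1938168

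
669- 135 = 534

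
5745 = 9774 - 4029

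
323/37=8 + 27/37  =  8.73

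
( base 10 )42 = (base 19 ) 24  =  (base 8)52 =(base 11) 39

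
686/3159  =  686/3159 = 0.22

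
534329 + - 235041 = 299288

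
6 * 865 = 5190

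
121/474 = 121/474 = 0.26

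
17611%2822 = 679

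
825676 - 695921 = 129755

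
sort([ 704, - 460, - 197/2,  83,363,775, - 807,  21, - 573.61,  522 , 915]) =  [ -807, - 573.61, -460, - 197/2,21, 83  ,  363, 522,704, 775,  915 ] 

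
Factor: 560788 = 2^2*140197^1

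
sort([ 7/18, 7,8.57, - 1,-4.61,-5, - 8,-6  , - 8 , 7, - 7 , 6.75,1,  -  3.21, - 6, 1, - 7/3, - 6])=[ - 8,- 8, - 7, - 6, - 6, - 6, - 5, -4.61, - 3.21,-7/3 , - 1,7/18,1,1 , 6.75,7,7,8.57 ] 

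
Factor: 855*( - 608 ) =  - 2^5*3^2*5^1*19^2  =  - 519840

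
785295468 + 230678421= 1015973889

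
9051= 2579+6472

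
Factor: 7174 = 2^1*17^1*  211^1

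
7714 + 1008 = 8722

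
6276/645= 2092/215 =9.73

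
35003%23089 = 11914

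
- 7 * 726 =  - 5082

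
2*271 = 542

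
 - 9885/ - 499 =9885/499= 19.81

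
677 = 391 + 286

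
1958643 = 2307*849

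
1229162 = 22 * 55871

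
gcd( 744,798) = 6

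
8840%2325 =1865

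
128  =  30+98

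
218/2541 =218/2541 =0.09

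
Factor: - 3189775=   -  5^2*127591^1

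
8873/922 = 9 + 575/922 = 9.62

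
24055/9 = 2672 +7/9 = 2672.78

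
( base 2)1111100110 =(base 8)1746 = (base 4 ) 33212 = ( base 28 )17i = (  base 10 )998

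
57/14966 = 57/14966 = 0.00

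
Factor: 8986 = 2^1*4493^1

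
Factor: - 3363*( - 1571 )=3^1*19^1*59^1* 1571^1 = 5283273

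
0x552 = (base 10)1362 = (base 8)2522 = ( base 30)1fc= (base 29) 1hs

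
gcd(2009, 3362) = 41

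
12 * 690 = 8280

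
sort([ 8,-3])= [ - 3, 8]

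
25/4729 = 25/4729 = 0.01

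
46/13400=23/6700=0.00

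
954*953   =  909162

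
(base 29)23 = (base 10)61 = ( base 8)75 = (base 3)2021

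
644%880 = 644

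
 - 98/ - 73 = 98/73 =1.34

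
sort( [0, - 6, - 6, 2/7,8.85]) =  [ -6, - 6,0,  2/7,8.85]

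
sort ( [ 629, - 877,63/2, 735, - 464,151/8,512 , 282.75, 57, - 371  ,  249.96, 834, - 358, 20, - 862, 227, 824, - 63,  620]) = [ - 877, - 862, - 464, - 371 , - 358, - 63,151/8, 20 , 63/2, 57, 227, 249.96, 282.75,512, 620 , 629,735,824, 834]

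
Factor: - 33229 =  - 7^1*47^1*101^1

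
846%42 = 6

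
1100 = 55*20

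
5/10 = 1/2 = 0.50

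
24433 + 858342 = 882775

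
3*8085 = 24255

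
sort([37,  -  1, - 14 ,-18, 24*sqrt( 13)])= [ - 18,-14, - 1,37,24*sqrt( 13)]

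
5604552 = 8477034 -2872482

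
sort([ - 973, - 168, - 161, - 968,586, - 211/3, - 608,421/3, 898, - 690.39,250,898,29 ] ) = [- 973, - 968,-690.39  , - 608, - 168, - 161, - 211/3, 29, 421/3  ,  250,586, 898,898]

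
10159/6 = 10159/6 =1693.17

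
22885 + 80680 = 103565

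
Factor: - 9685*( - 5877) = 3^2 * 5^1 * 13^1*149^1*653^1 = 56918745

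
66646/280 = 33323/140 = 238.02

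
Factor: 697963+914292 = 1612255 =5^1 * 29^1 * 11119^1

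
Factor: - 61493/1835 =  - 5^( - 1 ) * 367^ ( - 1 )*61493^1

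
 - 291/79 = - 4 + 25/79  =  - 3.68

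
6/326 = 3/163= 0.02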